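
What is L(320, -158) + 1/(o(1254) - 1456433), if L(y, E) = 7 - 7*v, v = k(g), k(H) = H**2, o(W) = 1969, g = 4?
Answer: -152718721/1454464 ≈ -105.00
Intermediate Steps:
v = 16 (v = 4**2 = 16)
L(y, E) = -105 (L(y, E) = 7 - 7*16 = 7 - 112 = -105)
L(320, -158) + 1/(o(1254) - 1456433) = -105 + 1/(1969 - 1456433) = -105 + 1/(-1454464) = -105 - 1/1454464 = -152718721/1454464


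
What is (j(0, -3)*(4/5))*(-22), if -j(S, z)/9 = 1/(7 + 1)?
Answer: 99/5 ≈ 19.800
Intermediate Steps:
j(S, z) = -9/8 (j(S, z) = -9/(7 + 1) = -9/8)
(j(0, -3)*(4/5))*(-22) = -9*4/(8*5)*(-22) = -9*4/40*(-22) = -9/8*⅘*(-22) = -9/10*(-22) = 99/5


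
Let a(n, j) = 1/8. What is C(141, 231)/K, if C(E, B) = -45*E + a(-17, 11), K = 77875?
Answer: -50759/623000 ≈ -0.081475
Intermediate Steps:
a(n, j) = 1/8
C(E, B) = 1/8 - 45*E (C(E, B) = -45*E + 1/8 = 1/8 - 45*E)
C(141, 231)/K = (1/8 - 45*141)/77875 = (1/8 - 6345)*(1/77875) = -50759/8*1/77875 = -50759/623000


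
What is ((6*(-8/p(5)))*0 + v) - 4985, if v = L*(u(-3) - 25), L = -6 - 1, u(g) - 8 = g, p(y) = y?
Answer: -4845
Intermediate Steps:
u(g) = 8 + g
L = -7
v = 140 (v = -7*((8 - 3) - 25) = -7*(5 - 25) = -7*(-20) = 140)
((6*(-8/p(5)))*0 + v) - 4985 = ((6*(-8/5))*0 + 140) - 4985 = (-48/5*0 + 140) - 4985 = (0 + 140) - 4985 = 140 - 4985 = -4845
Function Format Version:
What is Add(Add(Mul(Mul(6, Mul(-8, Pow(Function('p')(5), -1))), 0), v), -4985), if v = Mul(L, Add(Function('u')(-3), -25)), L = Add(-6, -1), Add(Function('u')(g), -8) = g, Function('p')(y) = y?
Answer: -4845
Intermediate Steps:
Function('u')(g) = Add(8, g)
L = -7
v = 140 (v = Mul(-7, Add(Add(8, -3), -25)) = Mul(-7, Add(5, -25)) = Mul(-7, -20) = 140)
Add(Add(Mul(Mul(6, Mul(-8, Pow(Function('p')(5), -1))), 0), v), -4985) = Add(Add(Mul(Mul(6, Mul(-8, Pow(5, -1))), 0), 140), -4985) = Add(Add(Mul(Mul(6, Mul(-8, Rational(1, 5))), 0), 140), -4985) = Add(Add(Mul(Mul(6, Rational(-8, 5)), 0), 140), -4985) = Add(Add(Mul(Rational(-48, 5), 0), 140), -4985) = Add(Add(0, 140), -4985) = Add(140, -4985) = -4845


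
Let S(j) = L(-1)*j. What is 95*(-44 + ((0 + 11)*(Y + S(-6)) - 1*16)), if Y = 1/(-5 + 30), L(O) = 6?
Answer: -216391/5 ≈ -43278.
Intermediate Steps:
S(j) = 6*j
Y = 1/25 ≈ 0.040000
95*(-44 + ((0 + 11)*(Y + S(-6)) - 1*16)) = 95*(-44 + ((0 + 11)*(1/25 + 6*(-6)) - 1*16)) = 95*(-44 + (11*(1/25 - 36) - 16)) = 95*(-44 + (11*(-899/25) - 16)) = 95*(-44 + (-9889/25 - 16)) = 95*(-44 - 10289/25) = 95*(-11389/25) = -216391/5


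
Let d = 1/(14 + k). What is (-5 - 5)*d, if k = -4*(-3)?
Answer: -5/13 ≈ -0.38462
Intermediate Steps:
k = 12
d = 1/26 (d = 1/(14 + 12) = 1/26 ≈ 0.038462)
(-5 - 5)*d = (-5 - 5)*(1/26) = -10*1/26 = -5/13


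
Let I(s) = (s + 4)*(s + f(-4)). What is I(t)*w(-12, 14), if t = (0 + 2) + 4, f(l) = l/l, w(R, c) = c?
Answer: 980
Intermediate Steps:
f(l) = 1
t = 6 (t = 2 + 4 = 6)
I(s) = (1 + s)*(4 + s) (I(s) = (s + 4)*(s + 1) = (4 + s)*(1 + s) = (1 + s)*(4 + s))
I(t)*w(-12, 14) = (4 + 6² + 5*6)*14 = (4 + 36 + 30)*14 = 70*14 = 980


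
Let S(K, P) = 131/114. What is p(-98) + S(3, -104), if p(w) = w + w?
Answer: -22213/114 ≈ -194.85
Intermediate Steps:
p(w) = 2*w
S(K, P) = 131/114 (S(K, P) = 131*(1/114) = 131/114)
p(-98) + S(3, -104) = 2*(-98) + 131/114 = -196 + 131/114 = -22213/114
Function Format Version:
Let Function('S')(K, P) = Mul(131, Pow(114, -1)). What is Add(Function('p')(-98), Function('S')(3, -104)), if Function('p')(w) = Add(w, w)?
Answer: Rational(-22213, 114) ≈ -194.85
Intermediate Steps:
Function('p')(w) = Mul(2, w)
Function('S')(K, P) = Rational(131, 114) (Function('S')(K, P) = Mul(131, Rational(1, 114)) = Rational(131, 114))
Add(Function('p')(-98), Function('S')(3, -104)) = Add(Mul(2, -98), Rational(131, 114)) = Add(-196, Rational(131, 114)) = Rational(-22213, 114)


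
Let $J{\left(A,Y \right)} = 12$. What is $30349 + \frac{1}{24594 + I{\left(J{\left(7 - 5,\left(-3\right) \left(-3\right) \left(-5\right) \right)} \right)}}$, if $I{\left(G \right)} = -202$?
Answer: $\frac{740272809}{24392} \approx 30349.0$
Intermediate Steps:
$30349 + \frac{1}{24594 + I{\left(J{\left(7 - 5,\left(-3\right) \left(-3\right) \left(-5\right) \right)} \right)}} = 30349 + \frac{1}{24594 - 202} = 30349 + \frac{1}{24392} = \frac{740272809}{24392}$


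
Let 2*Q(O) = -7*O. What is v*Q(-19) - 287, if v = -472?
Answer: -31675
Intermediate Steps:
Q(O) = -7*O/2 (Q(O) = (-7*O)/2 = -7*O/2)
v*Q(-19) - 287 = -(-1652)*(-19) - 287 = -472*133/2 - 287 = -31388 - 287 = -31675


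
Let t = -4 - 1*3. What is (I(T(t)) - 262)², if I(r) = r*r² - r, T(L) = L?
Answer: 357604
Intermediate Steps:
t = -7 (t = -4 - 3 = -7)
I(r) = r³ - r
(I(T(t)) - 262)² = (((-7)³ - 1*(-7)) - 262)² = ((-343 + 7) - 262)² = (-336 - 262)² = (-598)² = 357604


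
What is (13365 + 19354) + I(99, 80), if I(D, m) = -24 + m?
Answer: 32775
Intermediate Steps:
(13365 + 19354) + I(99, 80) = (13365 + 19354) + (-24 + 80) = 32719 + 56 = 32775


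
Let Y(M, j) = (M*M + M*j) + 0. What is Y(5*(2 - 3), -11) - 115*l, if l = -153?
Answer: 17675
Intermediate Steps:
Y(M, j) = M² + M*j (Y(M, j) = (M² + M*j) + 0 = M² + M*j)
Y(5*(2 - 3), -11) - 115*l = (5*(2 - 3))*(5*(2 - 3) - 11) - 115*(-153) = (5*(-1))*(5*(-1) - 11) + 17595 = -5*(-5 - 11) + 17595 = -5*(-16) + 17595 = 80 + 17595 = 17675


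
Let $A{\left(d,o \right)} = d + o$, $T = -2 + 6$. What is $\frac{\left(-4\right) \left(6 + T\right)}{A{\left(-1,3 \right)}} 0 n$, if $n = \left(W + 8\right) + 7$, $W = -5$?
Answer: $0$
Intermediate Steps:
$T = 4$
$n = 10$ ($n = \left(-5 + 8\right) + 7 = 3 + 7 = 10$)
$\frac{\left(-4\right) \left(6 + T\right)}{A{\left(-1,3 \right)}} 0 n = \frac{\left(-4\right) \left(6 + 4\right)}{-1 + 3} \cdot 0 \cdot 10 = \frac{\left(-4\right) 10}{2} \cdot 0 \cdot 10 = \left(-40\right) \frac{1}{2} \cdot 0 \cdot 10 = \left(-20\right) 0 \cdot 10 = 0 \cdot 10 = 0$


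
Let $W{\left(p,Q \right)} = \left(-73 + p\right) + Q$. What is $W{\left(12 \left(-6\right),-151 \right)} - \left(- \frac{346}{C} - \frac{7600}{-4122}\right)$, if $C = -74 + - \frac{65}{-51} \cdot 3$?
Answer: $- \frac{744453010}{2458773} \approx -302.77$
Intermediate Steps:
$C = - \frac{1193}{17}$ ($C = -74 + \left(-65\right) \left(- \frac{1}{51}\right) 3 = -74 + \frac{65}{51} \cdot 3 = -74 + \frac{65}{17} = - \frac{1193}{17} \approx -70.177$)
$W{\left(p,Q \right)} = -73 + Q + p$
$W{\left(12 \left(-6\right),-151 \right)} - \left(- \frac{346}{C} - \frac{7600}{-4122}\right) = \left(-73 - 151 + 12 \left(-6\right)\right) - \left(- \frac{346}{- \frac{1193}{17}} - \frac{7600}{-4122}\right) = \left(-73 - 151 - 72\right) - \left(\left(-346\right) \left(- \frac{17}{1193}\right) - - \frac{3800}{2061}\right) = -296 - \left(\frac{5882}{1193} + \frac{3800}{2061}\right) = -296 - \frac{16656202}{2458773} = - \frac{744453010}{2458773}$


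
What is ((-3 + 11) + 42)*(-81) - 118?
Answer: -4168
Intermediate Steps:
((-3 + 11) + 42)*(-81) - 118 = (8 + 42)*(-81) - 118 = 50*(-81) - 118 = -4050 - 118 = -4168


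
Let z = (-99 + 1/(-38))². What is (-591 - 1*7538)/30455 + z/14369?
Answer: 262580659051/631905800380 ≈ 0.41554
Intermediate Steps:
z = 14160169/1444 (z = (-99 - 1/38)² = (-3763/38)² = 14160169/1444 ≈ 9806.2)
(-591 - 1*7538)/30455 + z/14369 = (-591 - 1*7538)/30455 + (14160169/1444)/14369 = (-591 - 7538)*(1/30455) + (14160169/1444)*(1/14369) = -8129*1/30455 + 14160169/20748836 = -8129/30455 + 14160169/20748836 = 262580659051/631905800380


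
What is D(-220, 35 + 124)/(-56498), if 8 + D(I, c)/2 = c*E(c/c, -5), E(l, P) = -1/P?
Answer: -119/141245 ≈ -0.00084251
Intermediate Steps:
D(I, c) = -16 + 2*c/5 (D(I, c) = -16 + 2*(c*(-1/(-5))) = -16 + 2*(c*(-1*(-⅕))) = -16 + 2*(c*(⅕)) = -16 + 2*(c/5) = -16 + 2*c/5)
D(-220, 35 + 124)/(-56498) = (-16 + 2*(35 + 124)/5)/(-56498) = (-16 + (⅖)*159)*(-1/56498) = (-16 + 318/5)*(-1/56498) = (238/5)*(-1/56498) = -119/141245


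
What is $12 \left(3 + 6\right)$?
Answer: $108$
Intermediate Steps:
$12 \left(3 + 6\right) = 12 \cdot 9 = 108$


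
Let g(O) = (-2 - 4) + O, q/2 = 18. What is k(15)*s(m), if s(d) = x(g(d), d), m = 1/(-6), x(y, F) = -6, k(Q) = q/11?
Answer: -216/11 ≈ -19.636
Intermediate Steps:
q = 36 (q = 2*18 = 36)
k(Q) = 36/11
g(O) = -6 + O
m = -⅙ ≈ -0.16667
s(d) = -6
k(15)*s(m) = (36/11)*(-6) = -216/11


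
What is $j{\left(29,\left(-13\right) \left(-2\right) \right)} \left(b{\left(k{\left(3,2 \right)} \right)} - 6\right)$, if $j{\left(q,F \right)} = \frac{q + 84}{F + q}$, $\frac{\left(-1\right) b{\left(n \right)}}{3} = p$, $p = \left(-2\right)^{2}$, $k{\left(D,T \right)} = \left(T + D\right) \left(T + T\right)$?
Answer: $- \frac{2034}{55} \approx -36.982$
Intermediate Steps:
$k{\left(D,T \right)} = 2 T \left(D + T\right)$ ($k{\left(D,T \right)} = \left(D + T\right) 2 T = 2 T \left(D + T\right)$)
$p = 4$
$b{\left(n \right)} = -12$ ($b{\left(n \right)} = \left(-3\right) 4 = -12$)
$j{\left(q,F \right)} = \frac{84 + q}{F + q}$
$j{\left(29,\left(-13\right) \left(-2\right) \right)} \left(b{\left(k{\left(3,2 \right)} \right)} - 6\right) = \frac{84 + 29}{\left(-13\right) \left(-2\right) + 29} \left(-12 - 6\right) = \frac{1}{26 + 29} \cdot 113 \left(-12 - 6\right) = \frac{1}{55} \cdot 113 \left(-18\right) = \frac{113}{55} \left(-18\right) = - \frac{2034}{55}$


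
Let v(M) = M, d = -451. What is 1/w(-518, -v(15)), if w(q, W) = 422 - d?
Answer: 1/873 ≈ 0.0011455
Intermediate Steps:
w(q, W) = 873 (w(q, W) = 422 - 1*(-451) = 422 + 451 = 873)
1/w(-518, -v(15)) = 1/873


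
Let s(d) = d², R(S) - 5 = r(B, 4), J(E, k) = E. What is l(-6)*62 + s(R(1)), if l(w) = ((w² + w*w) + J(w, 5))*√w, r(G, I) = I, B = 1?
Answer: 81 + 4092*I*√6 ≈ 81.0 + 10023.0*I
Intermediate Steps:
R(S) = 9 (R(S) = 5 + 4 = 9)
l(w) = √w*(w + 2*w²) (l(w) = ((w² + w*w) + w)*√w = ((w² + w²) + w)*√w = (2*w² + w)*√w = (w + 2*w²)*√w = √w*(w + 2*w²))
l(-6)*62 + s(R(1)) = ((-6)^(3/2)*(1 + 2*(-6)))*62 + 9² = ((-6*I*√6)*(1 - 12))*62 + 81 = (-6*I*√6*(-11))*62 + 81 = (66*I*√6)*62 + 81 = 4092*I*√6 + 81 = 81 + 4092*I*√6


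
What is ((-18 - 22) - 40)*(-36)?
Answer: 2880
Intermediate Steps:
((-18 - 22) - 40)*(-36) = (-40 - 40)*(-36) = -80*(-36) = 2880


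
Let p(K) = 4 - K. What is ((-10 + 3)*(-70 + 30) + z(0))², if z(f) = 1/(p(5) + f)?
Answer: 77841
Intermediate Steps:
z(f) = 1/(-1 + f) (z(f) = 1/((4 - 1*5) + f) = 1/((4 - 5) + f) = 1/(-1 + f))
((-10 + 3)*(-70 + 30) + z(0))² = ((-10 + 3)*(-70 + 30) + 1/(-1 + 0))² = (-7*(-40) + 1/(-1))² = (280 - 1)² = 279² = 77841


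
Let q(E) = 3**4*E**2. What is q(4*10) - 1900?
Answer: 127700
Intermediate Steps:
q(E) = 81*E**2
q(4*10) - 1900 = 81*(4*10)**2 - 1900 = 81*40**2 - 1900 = 81*1600 - 1900 = 129600 - 1900 = 127700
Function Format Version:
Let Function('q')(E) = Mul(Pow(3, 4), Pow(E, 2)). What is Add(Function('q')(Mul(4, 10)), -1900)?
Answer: 127700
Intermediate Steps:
Function('q')(E) = Mul(81, Pow(E, 2))
Add(Function('q')(Mul(4, 10)), -1900) = Add(Mul(81, Pow(Mul(4, 10), 2)), -1900) = Add(Mul(81, Pow(40, 2)), -1900) = Add(Mul(81, 1600), -1900) = Add(129600, -1900) = 127700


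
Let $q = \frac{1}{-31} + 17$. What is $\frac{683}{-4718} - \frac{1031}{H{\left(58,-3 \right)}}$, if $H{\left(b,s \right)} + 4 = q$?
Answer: $- \frac{37766641}{474159} \approx -79.65$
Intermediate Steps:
$q = \frac{526}{31}$ ($q = - \frac{1}{31} + 17 = \frac{526}{31} \approx 16.968$)
$H{\left(b,s \right)} = \frac{402}{31}$ ($H{\left(b,s \right)} = -4 + \frac{526}{31} = \frac{402}{31}$)
$\frac{683}{-4718} - \frac{1031}{H{\left(58,-3 \right)}} = \frac{683}{-4718} - \frac{1031}{\frac{402}{31}} = 683 \left(- \frac{1}{4718}\right) - \frac{31961}{402} = - \frac{683}{4718} - \frac{31961}{402} = - \frac{37766641}{474159}$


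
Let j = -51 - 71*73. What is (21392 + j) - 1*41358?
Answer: -25200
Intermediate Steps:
j = -5234 (j = -51 - 5183 = -5234)
(21392 + j) - 1*41358 = (21392 - 5234) - 1*41358 = 16158 - 41358 = -25200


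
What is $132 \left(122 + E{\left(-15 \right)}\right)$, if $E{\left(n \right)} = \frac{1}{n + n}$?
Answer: $\frac{80498}{5} \approx 16100.0$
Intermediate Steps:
$E{\left(n \right)} = \frac{1}{2 n}$
$132 \left(122 + E{\left(-15 \right)}\right) = 132 \left(122 + \frac{1}{2 \left(-15\right)}\right) = 132 \left(122 + \frac{1}{2} \left(- \frac{1}{15}\right)\right) = 132 \left(122 - \frac{1}{30}\right) = 132 \cdot \frac{3659}{30} = \frac{80498}{5}$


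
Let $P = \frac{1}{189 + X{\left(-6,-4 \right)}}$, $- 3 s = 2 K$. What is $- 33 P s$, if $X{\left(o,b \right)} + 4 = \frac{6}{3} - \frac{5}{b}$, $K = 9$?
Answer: $\frac{264}{251} \approx 1.0518$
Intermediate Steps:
$X{\left(o,b \right)} = -2 - \frac{5}{b}$ ($X{\left(o,b \right)} = -4 + \left(\frac{6}{3} - \frac{5}{b}\right) = -4 + \left(6 \cdot \frac{1}{3} - \frac{5}{b}\right) = -4 + \left(2 - \frac{5}{b}\right) = -2 - \frac{5}{b}$)
$s = -6$ ($s = - \frac{2 \cdot 9}{3} = \left(- \frac{1}{3}\right) 18 = -6$)
$P = \frac{4}{753}$ ($P = \frac{1}{189 - \left(2 + \frac{5}{-4}\right)} = \frac{1}{189 - \frac{3}{4}} = \frac{1}{\frac{753}{4}} = \frac{4}{753} \approx 0.0053121$)
$- 33 P s = \left(-33\right) \frac{4}{753} \left(-6\right) = \left(- \frac{44}{251}\right) \left(-6\right) = \frac{264}{251}$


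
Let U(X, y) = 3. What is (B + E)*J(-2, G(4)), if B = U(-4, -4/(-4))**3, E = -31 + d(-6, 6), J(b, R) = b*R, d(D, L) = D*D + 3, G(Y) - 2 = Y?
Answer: -420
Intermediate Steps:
G(Y) = 2 + Y
d(D, L) = 3 + D**2 (d(D, L) = D**2 + 3 = 3 + D**2)
J(b, R) = R*b
E = 8 (E = -31 + (3 + (-6)**2) = -31 + (3 + 36) = -31 + 39 = 8)
B = 27 (B = 3**3 = 27)
(B + E)*J(-2, G(4)) = (27 + 8)*((2 + 4)*(-2)) = 35*(6*(-2)) = 35*(-12) = -420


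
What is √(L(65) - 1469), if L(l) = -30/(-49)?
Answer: I*√71951/7 ≈ 38.32*I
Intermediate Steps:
L(l) = 30/49 (L(l) = -30*(-1/49) = 30/49)
√(L(65) - 1469) = √(30/49 - 1469) = √(-71951/49) = I*√71951/7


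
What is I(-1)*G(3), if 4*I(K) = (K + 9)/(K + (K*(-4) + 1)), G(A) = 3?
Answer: 3/2 ≈ 1.5000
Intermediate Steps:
I(K) = (9 + K)/(4*(1 - 3*K)) (I(K) = ((K + 9)/(K + (K*(-4) + 1)))/4 = ((9 + K)/(K + (-4*K + 1)))/4 = ((9 + K)/(K + (1 - 4*K)))/4 = ((9 + K)/(1 - 3*K))/4 = (9 + K)/(4*(1 - 3*K)))
I(-1)*G(3) = ((-9 - 1*(-1))/(4*(-1 + 3*(-1))))*3 = ((-9 + 1)/(4*(-1 - 3)))*3 = ((1/4)*(-8)/(-4))*3 = ((1/4)*(-1/4)*(-8))*3 = (1/2)*3 = 3/2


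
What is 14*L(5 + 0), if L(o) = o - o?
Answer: 0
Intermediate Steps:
L(o) = 0
14*L(5 + 0) = 14*0 = 0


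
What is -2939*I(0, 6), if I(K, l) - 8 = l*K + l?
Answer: -41146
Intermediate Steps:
I(K, l) = 8 + l + K*l (I(K, l) = 8 + (l*K + l) = 8 + (K*l + l) = 8 + (l + K*l) = 8 + l + K*l)
-2939*I(0, 6) = -2939*(8 + 6 + 0*6) = -2939*(8 + 6 + 0) = -2939*14 = -41146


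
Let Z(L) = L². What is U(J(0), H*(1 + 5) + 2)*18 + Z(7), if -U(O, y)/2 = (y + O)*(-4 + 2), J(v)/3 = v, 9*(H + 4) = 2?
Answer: -1439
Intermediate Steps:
H = -34/9 (H = -4 + (⅑)*2 = -4 + 2/9 = -34/9 ≈ -3.7778)
J(v) = 3*v
U(O, y) = 4*O + 4*y (U(O, y) = -2*(y + O)*(-4 + 2) = -2*(O + y)*(-2) = -2*(-2*O - 2*y) = 4*O + 4*y)
U(J(0), H*(1 + 5) + 2)*18 + Z(7) = (4*(3*0) + 4*(-34*(1 + 5)/9 + 2))*18 + 7² = (4*0 + 4*(-34/9*6 + 2))*18 + 49 = (0 + 4*(-68/3 + 2))*18 + 49 = (0 + 4*(-62/3))*18 + 49 = (0 - 248/3)*18 + 49 = -248/3*18 + 49 = -1488 + 49 = -1439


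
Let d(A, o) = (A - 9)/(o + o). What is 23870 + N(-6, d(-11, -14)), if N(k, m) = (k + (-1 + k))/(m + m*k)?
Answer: 596841/25 ≈ 23874.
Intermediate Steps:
d(A, o) = (-9 + A)/(2*o) (d(A, o) = (-9 + A)/((2*o)) = (-9 + A)*(1/(2*o)) = (-9 + A)/(2*o))
N(k, m) = (-1 + 2*k)/(m + k*m)
23870 + N(-6, d(-11, -14)) = 23870 + (-1 + 2*(-6))/((((½)*(-9 - 11)/(-14)))*(1 - 6)) = 23870 + (-1 - 12)/(((½)*(-1/14)*(-20))*(-5)) = 23870 - ⅕*(-13)/(5/7) = 23870 + (7/5)*(-⅕)*(-13) = 23870 + 91/25 = 596841/25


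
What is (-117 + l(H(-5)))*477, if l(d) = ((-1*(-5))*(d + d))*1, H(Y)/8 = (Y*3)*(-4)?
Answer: 2233791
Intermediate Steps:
H(Y) = -96*Y (H(Y) = 8*((Y*3)*(-4)) = 8*((3*Y)*(-4)) = 8*(-12*Y) = -96*Y)
l(d) = 10*d (l(d) = (5*(2*d))*1 = (10*d)*1 = 10*d)
(-117 + l(H(-5)))*477 = (-117 + 10*(-96*(-5)))*477 = (-117 + 10*480)*477 = (-117 + 4800)*477 = 4683*477 = 2233791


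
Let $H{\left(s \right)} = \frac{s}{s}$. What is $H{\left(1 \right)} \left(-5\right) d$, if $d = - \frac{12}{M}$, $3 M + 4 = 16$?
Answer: $15$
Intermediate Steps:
$M = 4$ ($M = - \frac{4}{3} + \frac{1}{3} \cdot 16 = - \frac{4}{3} + \frac{16}{3} = 4$)
$d = -3$ ($d = - \frac{12}{4} = \left(-12\right) \frac{1}{4} = -3$)
$H{\left(s \right)} = 1$
$H{\left(1 \right)} \left(-5\right) d = 1 \left(-5\right) \left(-3\right) = \left(-5\right) \left(-3\right) = 15$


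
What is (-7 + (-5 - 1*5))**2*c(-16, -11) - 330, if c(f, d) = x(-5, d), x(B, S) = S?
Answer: -3509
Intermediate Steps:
c(f, d) = d
(-7 + (-5 - 1*5))**2*c(-16, -11) - 330 = (-7 + (-5 - 1*5))**2*(-11) - 330 = (-7 + (-5 - 5))**2*(-11) - 330 = (-7 - 10)**2*(-11) - 330 = (-17)**2*(-11) - 330 = 289*(-11) - 330 = -3179 - 330 = -3509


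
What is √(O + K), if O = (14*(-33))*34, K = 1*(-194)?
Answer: I*√15902 ≈ 126.1*I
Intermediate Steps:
K = -194
O = -15708 (O = -462*34 = -15708)
√(O + K) = √(-15708 - 194) = √(-15902) = I*√15902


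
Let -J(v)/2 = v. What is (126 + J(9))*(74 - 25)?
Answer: 5292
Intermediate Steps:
J(v) = -2*v
(126 + J(9))*(74 - 25) = (126 - 2*9)*(74 - 25) = (126 - 18)*49 = 108*49 = 5292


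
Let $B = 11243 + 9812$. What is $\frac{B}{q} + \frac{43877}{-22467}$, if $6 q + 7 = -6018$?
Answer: $- \frac{620523007}{27072735} \approx -22.921$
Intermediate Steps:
$q = - \frac{6025}{6}$ ($q = - \frac{7}{6} + \frac{1}{6} \left(-6018\right) = - \frac{7}{6} - 1003 = - \frac{6025}{6} \approx -1004.2$)
$B = 21055$
$\frac{B}{q} + \frac{43877}{-22467} = \frac{21055}{- \frac{6025}{6}} + \frac{43877}{-22467} = 21055 \left(- \frac{6}{6025}\right) + 43877 \left(- \frac{1}{22467}\right) = - \frac{25266}{1205} - \frac{43877}{22467} = - \frac{620523007}{27072735}$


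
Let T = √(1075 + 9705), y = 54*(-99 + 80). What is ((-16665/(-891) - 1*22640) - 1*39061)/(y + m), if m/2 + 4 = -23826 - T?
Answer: 1842789443/1454492133 - 1059814*√55/1454492133 ≈ 1.2616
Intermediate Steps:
y = -1026 (y = 54*(-19) = -1026)
T = 14*√55 (T = √10780 = 14*√55 ≈ 103.83)
m = -47660 - 28*√55 (m = -8 + 2*(-23826 - 14*√55) = -8 + (-47652 - 28*√55) = -47660 - 28*√55 ≈ -47868.)
((-16665/(-891) - 1*22640) - 1*39061)/(y + m) = ((-16665/(-891) - 1*22640) - 1*39061)/(-1026 + (-47660 - 28*√55)) = ((-16665*(-1/891) - 22640) - 39061)/(-48686 - 28*√55) = ((505/27 - 22640) - 39061)/(-48686 - 28*√55) = (-610775/27 - 39061)/(-48686 - 28*√55) = -1665422/(27*(-48686 - 28*√55))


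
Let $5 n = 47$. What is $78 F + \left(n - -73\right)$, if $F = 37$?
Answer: $\frac{14842}{5} \approx 2968.4$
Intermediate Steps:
$n = \frac{47}{5}$ ($n = \frac{1}{5} \cdot 47 = \frac{47}{5} \approx 9.4$)
$78 F + \left(n - -73\right) = 78 \cdot 37 + \left(\frac{47}{5} - -73\right) = 2886 + \left(\frac{47}{5} + 73\right) = 2886 + \frac{412}{5} = \frac{14842}{5}$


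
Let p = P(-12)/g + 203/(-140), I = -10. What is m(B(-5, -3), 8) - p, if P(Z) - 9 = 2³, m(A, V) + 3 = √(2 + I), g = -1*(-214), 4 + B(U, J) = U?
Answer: -3487/2140 + 2*I*√2 ≈ -1.6294 + 2.8284*I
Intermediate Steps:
B(U, J) = -4 + U
g = 214
m(A, V) = -3 + 2*I*√2 (m(A, V) = -3 + √(2 - 10) = -3 + √(-8) = -3 + 2*I*√2)
P(Z) = 17 (P(Z) = 9 + 2³ = 9 + 8 = 17)
p = -2933/2140 (p = 17/214 + 203/(-140) = 17*(1/214) + 203*(-1/140) = 17/214 - 29/20 = -2933/2140 ≈ -1.3706)
m(B(-5, -3), 8) - p = (-3 + 2*I*√2) - 1*(-2933/2140) = (-3 + 2*I*√2) + 2933/2140 = -3487/2140 + 2*I*√2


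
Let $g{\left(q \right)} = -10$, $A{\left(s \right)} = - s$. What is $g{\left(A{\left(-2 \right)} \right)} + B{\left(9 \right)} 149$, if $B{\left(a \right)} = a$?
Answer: $1331$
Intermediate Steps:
$g{\left(A{\left(-2 \right)} \right)} + B{\left(9 \right)} 149 = -10 + 9 \cdot 149 = -10 + 1341 = 1331$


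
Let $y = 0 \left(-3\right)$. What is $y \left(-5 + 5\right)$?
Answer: $0$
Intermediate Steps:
$y = 0$
$y \left(-5 + 5\right) = 0 \left(-5 + 5\right) = 0 \cdot 0 = 0$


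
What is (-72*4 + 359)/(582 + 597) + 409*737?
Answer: 355389578/1179 ≈ 3.0143e+5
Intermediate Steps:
(-72*4 + 359)/(582 + 597) + 409*737 = (-288 + 359)/1179 + 301433 = 71*(1/1179) + 301433 = 71/1179 + 301433 = 355389578/1179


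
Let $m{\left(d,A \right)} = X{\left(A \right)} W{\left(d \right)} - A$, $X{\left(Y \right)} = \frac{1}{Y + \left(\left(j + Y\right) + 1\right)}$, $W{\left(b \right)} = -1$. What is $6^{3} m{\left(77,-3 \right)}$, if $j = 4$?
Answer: $864$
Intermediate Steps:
$X{\left(Y \right)} = \frac{1}{5 + 2 Y}$ ($X{\left(Y \right)} = \frac{1}{Y + \left(\left(4 + Y\right) + 1\right)} = \frac{1}{Y + \left(5 + Y\right)} = \frac{1}{5 + 2 Y}$)
$m{\left(d,A \right)} = - A - \frac{1}{5 + 2 A}$ ($m{\left(d,A \right)} = \frac{1}{5 + 2 A} \left(-1\right) - A = - \frac{1}{5 + 2 A} - A = - A - \frac{1}{5 + 2 A}$)
$6^{3} m{\left(77,-3 \right)} = 6^{3} \frac{-1 - - 3 \left(5 + 2 \left(-3\right)\right)}{5 + 2 \left(-3\right)} = 216 \frac{-1 - - 3 \left(5 - 6\right)}{5 - 6} = 216 \frac{-1 - \left(-3\right) \left(-1\right)}{-1} = 216 \left(- (-1 - 3)\right) = 216 \left(\left(-1\right) \left(-4\right)\right) = 216 \cdot 4 = 864$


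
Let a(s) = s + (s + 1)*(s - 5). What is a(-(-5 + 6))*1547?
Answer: -1547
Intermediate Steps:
a(s) = s + (1 + s)*(-5 + s)
a(-(-5 + 6))*1547 = (-5 + (-(-5 + 6))² - (-3)*(-5 + 6))*1547 = (-5 + (-1*1)² - (-3))*1547 = (-5 + (-1)² - 3*(-1))*1547 = (-5 + 1 + 3)*1547 = -1*1547 = -1547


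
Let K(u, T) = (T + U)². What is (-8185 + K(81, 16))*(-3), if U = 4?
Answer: 23355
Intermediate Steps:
K(u, T) = (4 + T)² (K(u, T) = (T + 4)² = (4 + T)²)
(-8185 + K(81, 16))*(-3) = (-8185 + (4 + 16)²)*(-3) = (-8185 + 20²)*(-3) = (-8185 + 400)*(-3) = -7785*(-3) = 23355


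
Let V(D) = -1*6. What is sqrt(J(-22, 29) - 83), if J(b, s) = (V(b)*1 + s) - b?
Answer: I*sqrt(38) ≈ 6.1644*I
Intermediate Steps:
V(D) = -6
J(b, s) = -6 + s - b (J(b, s) = (-6*1 + s) - b = (-6 + s) - b = -6 + s - b)
sqrt(J(-22, 29) - 83) = sqrt((-6 + 29 - 1*(-22)) - 83) = sqrt((-6 + 29 + 22) - 83) = sqrt(45 - 83) = sqrt(-38) = I*sqrt(38)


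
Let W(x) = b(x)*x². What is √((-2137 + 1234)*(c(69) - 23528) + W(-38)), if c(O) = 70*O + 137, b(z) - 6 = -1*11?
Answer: √16753363 ≈ 4093.1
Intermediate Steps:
b(z) = -5 (b(z) = 6 - 1*11 = 6 - 11 = -5)
c(O) = 137 + 70*O
W(x) = -5*x²
√((-2137 + 1234)*(c(69) - 23528) + W(-38)) = √((-2137 + 1234)*((137 + 70*69) - 23528) - 5*(-38)²) = √(-903*((137 + 4830) - 23528) - 5*1444) = √(-903*(4967 - 23528) - 7220) = √(-903*(-18561) - 7220) = √(16760583 - 7220) = √16753363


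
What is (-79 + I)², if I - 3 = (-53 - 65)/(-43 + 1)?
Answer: 2362369/441 ≈ 5356.8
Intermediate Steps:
I = 122/21 (I = 3 + (-53 - 65)/(-43 + 1) = 3 - 118/(-42) = 3 - 118*(-1/42) = 3 + 59/21 = 122/21 ≈ 5.8095)
(-79 + I)² = (-79 + 122/21)² = (-1537/21)² = 2362369/441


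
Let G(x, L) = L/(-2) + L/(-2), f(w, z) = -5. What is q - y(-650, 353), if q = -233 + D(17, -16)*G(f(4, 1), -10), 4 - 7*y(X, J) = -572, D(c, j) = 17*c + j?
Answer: 16903/7 ≈ 2414.7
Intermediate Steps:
D(c, j) = j + 17*c
y(X, J) = 576/7 (y(X, J) = 4/7 - ⅐*(-572) = 4/7 + 572/7 = 576/7)
G(x, L) = -L (G(x, L) = L*(-½) + L*(-½) = -L/2 - L/2 = -L)
q = 2497 (q = -233 + (-16 + 17*17)*(-1*(-10)) = -233 + (-16 + 289)*10 = -233 + 273*10 = -233 + 2730 = 2497)
q - y(-650, 353) = 2497 - 1*576/7 = 2497 - 576/7 = 16903/7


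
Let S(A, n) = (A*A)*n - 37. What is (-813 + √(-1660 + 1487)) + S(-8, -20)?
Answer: -2130 + I*√173 ≈ -2130.0 + 13.153*I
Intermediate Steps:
S(A, n) = -37 + n*A² (S(A, n) = A²*n - 37 = n*A² - 37 = -37 + n*A²)
(-813 + √(-1660 + 1487)) + S(-8, -20) = (-813 + √(-1660 + 1487)) + (-37 - 20*(-8)²) = (-813 + √(-173)) + (-37 - 20*64) = (-813 + I*√173) + (-37 - 1280) = (-813 + I*√173) - 1317 = -2130 + I*√173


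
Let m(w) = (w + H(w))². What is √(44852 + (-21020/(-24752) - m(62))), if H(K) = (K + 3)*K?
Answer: I*√159862638810147/3094 ≈ 4086.5*I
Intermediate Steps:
H(K) = K*(3 + K) (H(K) = (3 + K)*K = K*(3 + K))
m(w) = (w + w*(3 + w))²
√(44852 + (-21020/(-24752) - m(62))) = √(44852 + (-21020/(-24752) - 62²*(4 + 62)²)) = √(44852 + (-21020*(-1/24752) - 3844*66²)) = √(44852 + (5255/6188 - 3844*4356)) = √(44852 + (5255/6188 - 1*16744464)) = √(44852 + (5255/6188 - 16744464)) = √(44852 - 103614737977/6188) = √(-103337193801/6188) = I*√159862638810147/3094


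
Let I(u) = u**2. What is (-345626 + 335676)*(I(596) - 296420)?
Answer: -585020200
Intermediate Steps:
(-345626 + 335676)*(I(596) - 296420) = (-345626 + 335676)*(596**2 - 296420) = -9950*(355216 - 296420) = -9950*58796 = -585020200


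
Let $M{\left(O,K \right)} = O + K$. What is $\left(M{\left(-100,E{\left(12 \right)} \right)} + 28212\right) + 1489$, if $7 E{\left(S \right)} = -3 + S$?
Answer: $\frac{207216}{7} \approx 29602.0$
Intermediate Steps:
$E{\left(S \right)} = - \frac{3}{7} + \frac{S}{7}$ ($E{\left(S \right)} = \frac{-3 + S}{7} = - \frac{3}{7} + \frac{S}{7}$)
$M{\left(O,K \right)} = K + O$
$\left(M{\left(-100,E{\left(12 \right)} \right)} + 28212\right) + 1489 = \left(\left(\left(- \frac{3}{7} + \frac{1}{7} \cdot 12\right) - 100\right) + 28212\right) + 1489 = \left(\left(\left(- \frac{3}{7} + \frac{12}{7}\right) - 100\right) + 28212\right) + 1489 = \left(\left(\frac{9}{7} - 100\right) + 28212\right) + 1489 = \left(- \frac{691}{7} + 28212\right) + 1489 = \frac{196793}{7} + 1489 = \frac{207216}{7}$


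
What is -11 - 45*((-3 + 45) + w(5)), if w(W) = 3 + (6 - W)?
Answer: -2081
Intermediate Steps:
w(W) = 9 - W
-11 - 45*((-3 + 45) + w(5)) = -11 - 45*((-3 + 45) + (9 - 1*5)) = -11 - 45*(42 + (9 - 5)) = -11 - 45*(42 + 4) = -11 - 45*46 = -11 - 2070 = -2081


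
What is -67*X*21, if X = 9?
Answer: -12663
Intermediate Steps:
-67*X*21 = -603*21 = -67*189 = -12663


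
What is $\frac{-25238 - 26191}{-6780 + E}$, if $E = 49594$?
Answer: $- \frac{51429}{42814} \approx -1.2012$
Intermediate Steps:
$\frac{-25238 - 26191}{-6780 + E} = \frac{-25238 - 26191}{-6780 + 49594} = \frac{-25238 - 26191}{42814} = \left(-51429\right) \frac{1}{42814} = - \frac{51429}{42814}$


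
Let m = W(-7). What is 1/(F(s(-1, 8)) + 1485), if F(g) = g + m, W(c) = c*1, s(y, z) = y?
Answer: 1/1477 ≈ 0.00067705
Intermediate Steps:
W(c) = c
m = -7
F(g) = -7 + g (F(g) = g - 7 = -7 + g)
1/(F(s(-1, 8)) + 1485) = 1/((-7 - 1) + 1485) = 1/(-8 + 1485) = 1/1477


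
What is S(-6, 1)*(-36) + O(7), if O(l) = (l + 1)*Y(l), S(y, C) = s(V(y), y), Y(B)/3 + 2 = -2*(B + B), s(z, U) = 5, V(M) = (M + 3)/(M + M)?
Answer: -900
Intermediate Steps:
V(M) = (3 + M)/(2*M) (V(M) = (3 + M)/((2*M)) = (3 + M)*(1/(2*M)) = (3 + M)/(2*M))
Y(B) = -6 - 12*B (Y(B) = -6 + 3*(-2*(B + B)) = -6 + 3*(-4*B) = -6 - 12*B)
S(y, C) = 5
O(l) = (1 + l)*(-6 - 12*l) (O(l) = (l + 1)*(-6 - 12*l) = (1 + l)*(-6 - 12*l))
S(-6, 1)*(-36) + O(7) = 5*(-36) - 6*(1 + 7)*(1 + 2*7) = -180 - 6*8*(1 + 14) = -180 - 6*8*15 = -180 - 720 = -900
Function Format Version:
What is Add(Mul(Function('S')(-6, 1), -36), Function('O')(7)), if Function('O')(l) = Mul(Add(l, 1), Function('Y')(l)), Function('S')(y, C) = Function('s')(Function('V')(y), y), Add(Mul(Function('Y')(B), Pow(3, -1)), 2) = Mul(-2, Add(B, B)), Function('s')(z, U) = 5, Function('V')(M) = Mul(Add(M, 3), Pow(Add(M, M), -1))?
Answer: -900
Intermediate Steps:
Function('V')(M) = Mul(Rational(1, 2), Pow(M, -1), Add(3, M)) (Function('V')(M) = Mul(Add(3, M), Pow(Mul(2, M), -1)) = Mul(Add(3, M), Mul(Rational(1, 2), Pow(M, -1))) = Mul(Rational(1, 2), Pow(M, -1), Add(3, M)))
Function('Y')(B) = Add(-6, Mul(-12, B)) (Function('Y')(B) = Add(-6, Mul(3, Mul(-2, Add(B, B)))) = Add(-6, Mul(3, Mul(-2, Mul(2, B)))) = Add(-6, Mul(3, Mul(-4, B))) = Add(-6, Mul(-12, B)))
Function('S')(y, C) = 5
Function('O')(l) = Mul(Add(1, l), Add(-6, Mul(-12, l))) (Function('O')(l) = Mul(Add(l, 1), Add(-6, Mul(-12, l))) = Mul(Add(1, l), Add(-6, Mul(-12, l))))
Add(Mul(Function('S')(-6, 1), -36), Function('O')(7)) = Add(Mul(5, -36), Mul(-6, Add(1, 7), Add(1, Mul(2, 7)))) = Add(-180, Mul(-6, 8, Add(1, 14))) = Add(-180, Mul(-6, 8, 15)) = Add(-180, -720) = -900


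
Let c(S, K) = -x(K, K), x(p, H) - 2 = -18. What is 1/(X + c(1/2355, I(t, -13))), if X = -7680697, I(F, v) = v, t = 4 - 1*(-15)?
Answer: -1/7680681 ≈ -1.3020e-7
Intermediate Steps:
t = 19 (t = 4 + 15 = 19)
x(p, H) = -16 (x(p, H) = 2 - 18 = -16)
c(S, K) = 16 (c(S, K) = -1*(-16) = 16)
1/(X + c(1/2355, I(t, -13))) = 1/(-7680697 + 16) = 1/(-7680681) = -1/7680681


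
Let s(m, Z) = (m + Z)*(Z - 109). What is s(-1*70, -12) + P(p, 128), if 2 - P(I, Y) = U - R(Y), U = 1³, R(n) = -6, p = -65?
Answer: 9917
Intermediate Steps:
U = 1
P(I, Y) = -5 (P(I, Y) = 2 - (1 - 1*(-6)) = 2 - (1 + 6) = 2 - 1*7 = 2 - 7 = -5)
s(m, Z) = (-109 + Z)*(Z + m) (s(m, Z) = (Z + m)*(-109 + Z) = (-109 + Z)*(Z + m))
s(-1*70, -12) + P(p, 128) = ((-12)² - 109*(-12) - (-109)*70 - (-12)*70) - 5 = (144 + 1308 - 109*(-70) - 12*(-70)) - 5 = (144 + 1308 + 7630 + 840) - 5 = 9922 - 5 = 9917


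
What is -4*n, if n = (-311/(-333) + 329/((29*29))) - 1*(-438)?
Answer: -492137288/280053 ≈ -1757.3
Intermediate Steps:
n = 123034322/280053 (n = (-311*(-1/333) + 329/841) + 438 = (311/333 + 329*(1/841)) + 438 = (311/333 + 329/841) + 438 = 371108/280053 + 438 = 123034322/280053 ≈ 439.33)
-4*n = -4*123034322/280053 = -492137288/280053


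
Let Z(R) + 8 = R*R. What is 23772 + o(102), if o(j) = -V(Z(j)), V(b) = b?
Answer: 13376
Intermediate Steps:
Z(R) = -8 + R**2 (Z(R) = -8 + R*R = -8 + R**2)
o(j) = 8 - j**2 (o(j) = -(-8 + j**2) = 8 - j**2)
23772 + o(102) = 23772 + (8 - 1*102**2) = 23772 + (8 - 1*10404) = 23772 + (8 - 10404) = 23772 - 10396 = 13376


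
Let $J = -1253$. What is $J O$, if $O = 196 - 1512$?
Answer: $1648948$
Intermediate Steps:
$O = -1316$
$J O = \left(-1253\right) \left(-1316\right) = 1648948$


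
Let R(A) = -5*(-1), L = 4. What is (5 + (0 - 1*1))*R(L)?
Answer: 20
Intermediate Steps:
R(A) = 5
(5 + (0 - 1*1))*R(L) = (5 + (0 - 1*1))*5 = (5 + (0 - 1))*5 = (5 - 1)*5 = 4*5 = 20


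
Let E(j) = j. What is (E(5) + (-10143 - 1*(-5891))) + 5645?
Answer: 1398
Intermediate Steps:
(E(5) + (-10143 - 1*(-5891))) + 5645 = (5 + (-10143 - 1*(-5891))) + 5645 = (5 + (-10143 + 5891)) + 5645 = (5 - 4252) + 5645 = -4247 + 5645 = 1398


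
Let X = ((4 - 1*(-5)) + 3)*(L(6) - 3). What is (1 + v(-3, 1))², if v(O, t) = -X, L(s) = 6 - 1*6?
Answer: 1369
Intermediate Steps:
L(s) = 0 (L(s) = 6 - 6 = 0)
X = -36 (X = ((4 - 1*(-5)) + 3)*(0 - 3) = ((4 + 5) + 3)*(-3) = (9 + 3)*(-3) = 12*(-3) = -36)
v(O, t) = 36 (v(O, t) = -1*(-36) = 36)
(1 + v(-3, 1))² = (1 + 36)² = 37² = 1369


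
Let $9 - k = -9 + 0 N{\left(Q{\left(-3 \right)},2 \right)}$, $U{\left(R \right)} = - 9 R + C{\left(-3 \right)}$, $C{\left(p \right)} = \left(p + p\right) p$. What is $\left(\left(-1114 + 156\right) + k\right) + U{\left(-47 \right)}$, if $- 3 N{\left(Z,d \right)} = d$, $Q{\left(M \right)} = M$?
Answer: $-499$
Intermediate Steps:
$N{\left(Z,d \right)} = - \frac{d}{3}$
$C{\left(p \right)} = 2 p^{2}$ ($C{\left(p \right)} = 2 p p = 2 p^{2}$)
$U{\left(R \right)} = 18 - 9 R$ ($U{\left(R \right)} = - 9 R + 2 \left(-3\right)^{2} = - 9 R + 2 \cdot 9 = - 9 R + 18 = 18 - 9 R$)
$k = 18$ ($k = 9 - \left(-9 + 0 \left(\left(- \frac{1}{3}\right) 2\right)\right) = 9 - \left(-9 + 0 \left(- \frac{2}{3}\right)\right) = 9 - \left(-9 + 0\right) = 9 - -9 = 9 + 9 = 18$)
$\left(\left(-1114 + 156\right) + k\right) + U{\left(-47 \right)} = \left(\left(-1114 + 156\right) + 18\right) + \left(18 - -423\right) = \left(-958 + 18\right) + \left(18 + 423\right) = -940 + 441 = -499$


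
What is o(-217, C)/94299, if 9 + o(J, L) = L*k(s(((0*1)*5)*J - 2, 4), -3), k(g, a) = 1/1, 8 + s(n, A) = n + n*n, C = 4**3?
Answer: 55/94299 ≈ 0.00058325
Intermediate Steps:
C = 64
s(n, A) = -8 + n + n**2 (s(n, A) = -8 + (n + n*n) = -8 + (n + n**2) = -8 + n + n**2)
k(g, a) = 1
o(J, L) = -9 + L (o(J, L) = -9 + L*1 = -9 + L)
o(-217, C)/94299 = (-9 + 64)/94299 = 55*(1/94299) = 55/94299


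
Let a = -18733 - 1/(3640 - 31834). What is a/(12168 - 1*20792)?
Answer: 528158201/243145056 ≈ 2.1722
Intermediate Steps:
a = -528158201/28194 (a = -18733 - 1/(-28194) = -18733 - 1*(-1/28194) = -18733 + 1/28194 = -528158201/28194 ≈ -18733.)
a/(12168 - 1*20792) = -528158201/(28194*(12168 - 1*20792)) = -528158201/(28194*(12168 - 20792)) = -528158201/28194/(-8624) = -528158201/28194*(-1/8624) = 528158201/243145056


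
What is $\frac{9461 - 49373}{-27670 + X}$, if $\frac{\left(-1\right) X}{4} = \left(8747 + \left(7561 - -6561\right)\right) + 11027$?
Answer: $\frac{6652}{27209} \approx 0.24448$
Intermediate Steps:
$X = -135584$ ($X = - 4 \left(\left(8747 + \left(7561 - -6561\right)\right) + 11027\right) = - 4 \left(\left(8747 + \left(7561 + 6561\right)\right) + 11027\right) = - 4 \left(\left(8747 + 14122\right) + 11027\right) = - 4 \left(22869 + 11027\right) = \left(-4\right) 33896 = -135584$)
$\frac{9461 - 49373}{-27670 + X} = \frac{9461 - 49373}{-27670 - 135584} = - \frac{39912}{-163254} = \left(-39912\right) \left(- \frac{1}{163254}\right) = \frac{6652}{27209}$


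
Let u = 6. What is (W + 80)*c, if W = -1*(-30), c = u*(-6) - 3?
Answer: -4290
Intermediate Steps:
c = -39 (c = 6*(-6) - 3 = -36 - 3 = -39)
W = 30
(W + 80)*c = (30 + 80)*(-39) = 110*(-39) = -4290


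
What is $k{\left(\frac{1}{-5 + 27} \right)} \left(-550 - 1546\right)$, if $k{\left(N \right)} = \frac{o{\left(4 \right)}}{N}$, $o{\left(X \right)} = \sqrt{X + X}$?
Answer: $- 92224 \sqrt{2} \approx -1.3042 \cdot 10^{5}$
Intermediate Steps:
$o{\left(X \right)} = \sqrt{2} \sqrt{X}$ ($o{\left(X \right)} = \sqrt{2 X} = \sqrt{2} \sqrt{X}$)
$k{\left(N \right)} = \frac{2 \sqrt{2}}{N}$ ($k{\left(N \right)} = \frac{\sqrt{2} \sqrt{4}}{N} = \frac{\sqrt{2} \cdot 2}{N} = \frac{2 \sqrt{2}}{N}$)
$k{\left(\frac{1}{-5 + 27} \right)} \left(-550 - 1546\right) = \frac{2 \sqrt{2}}{\frac{1}{-5 + 27}} \left(-550 - 1546\right) = \frac{2 \sqrt{2}}{\frac{1}{22}} \left(-2096\right) = 2 \sqrt{2} \frac{1}{\frac{1}{22}} \left(-2096\right) = 2 \sqrt{2} \cdot 22 \left(-2096\right) = 44 \sqrt{2} \left(-2096\right) = - 92224 \sqrt{2}$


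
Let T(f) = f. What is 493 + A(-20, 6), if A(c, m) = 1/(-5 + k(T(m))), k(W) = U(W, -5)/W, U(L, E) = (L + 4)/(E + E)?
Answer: 15277/31 ≈ 492.81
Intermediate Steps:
U(L, E) = (4 + L)/(2*E) (U(L, E) = (4 + L)/((2*E)) = (4 + L)*(1/(2*E)) = (4 + L)/(2*E))
k(W) = (-⅖ - W/10)/W (k(W) = ((½)*(4 + W)/(-5))/W = ((½)*(-⅕)*(4 + W))/W = (-⅖ - W/10)/W)
A(c, m) = 1/(-5 + (-4 - m)/(10*m))
493 + A(-20, 6) = 493 - 10*6/(4 + 51*6) = 493 - 10*6/(4 + 306) = 493 - 10*6/310 = 493 - 10*6*1/310 = 493 - 6/31 = 15277/31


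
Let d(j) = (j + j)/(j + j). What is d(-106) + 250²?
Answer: 62501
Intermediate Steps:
d(j) = 1 (d(j) = (2*j)/((2*j)) = (2*j)*(1/(2*j)) = 1)
d(-106) + 250² = 1 + 250² = 1 + 62500 = 62501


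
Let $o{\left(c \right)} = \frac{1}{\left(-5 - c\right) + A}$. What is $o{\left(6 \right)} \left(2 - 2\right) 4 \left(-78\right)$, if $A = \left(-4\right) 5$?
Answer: $0$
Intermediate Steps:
$A = -20$
$o{\left(c \right)} = \frac{1}{-25 - c}$ ($o{\left(c \right)} = \frac{1}{\left(-5 - c\right) - 20} = \frac{1}{-25 - c}$)
$o{\left(6 \right)} \left(2 - 2\right) 4 \left(-78\right) = - \frac{1}{25 + 6} \left(2 - 2\right) 4 \left(-78\right) = - \frac{1}{31} \cdot 0 \cdot 4 \left(-78\right) = \left(-1\right) \frac{1}{31} \cdot 0 \left(-78\right) = \left(- \frac{1}{31}\right) 0 \left(-78\right) = 0 \left(-78\right) = 0$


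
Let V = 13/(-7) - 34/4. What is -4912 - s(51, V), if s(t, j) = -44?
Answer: -4868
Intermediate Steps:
V = -145/14 (V = 13*(-⅐) - 34*¼ = -13/7 - 17/2 = -145/14 ≈ -10.357)
-4912 - s(51, V) = -4912 - 1*(-44) = -4912 + 44 = -4868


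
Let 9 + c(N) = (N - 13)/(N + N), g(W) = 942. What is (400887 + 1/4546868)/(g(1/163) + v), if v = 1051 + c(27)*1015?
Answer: -49215067341759/844485246772 ≈ -58.278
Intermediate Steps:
c(N) = -9 + (-13 + N)/(2*N) (c(N) = -9 + (N - 13)/(N + N) = -9 + (-13 + N)/((2*N)) = -9 + (-13 + N)*(1/(2*N)) = -9 + (-13 + N)/(2*N))
v = -211163/27 (v = 1051 + ((1/2)*(-13 - 17*27)/27)*1015 = 1051 + ((1/2)*(1/27)*(-13 - 459))*1015 = 1051 + ((1/2)*(1/27)*(-472))*1015 = 1051 - 236/27*1015 = 1051 - 239540/27 = -211163/27 ≈ -7820.9)
(400887 + 1/4546868)/(g(1/163) + v) = (400887 + 1/4546868)/(942 - 211163/27) = (400887 + 1/4546868)/(-185729/27) = (1822780271917/4546868)*(-27/185729) = -49215067341759/844485246772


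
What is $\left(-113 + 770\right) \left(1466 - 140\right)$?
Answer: $871182$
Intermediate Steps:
$\left(-113 + 770\right) \left(1466 - 140\right) = 657 \cdot 1326 = 871182$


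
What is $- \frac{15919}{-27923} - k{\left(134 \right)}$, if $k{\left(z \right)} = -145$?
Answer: $\frac{4064754}{27923} \approx 145.57$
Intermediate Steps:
$- \frac{15919}{-27923} - k{\left(134 \right)} = - \frac{15919}{-27923} - -145 = \left(-15919\right) \left(- \frac{1}{27923}\right) + 145 = \frac{15919}{27923} + 145 = \frac{4064754}{27923}$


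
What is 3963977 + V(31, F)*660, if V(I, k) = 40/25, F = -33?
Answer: 3965033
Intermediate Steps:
V(I, k) = 8/5 (V(I, k) = 40*(1/25) = 8/5)
3963977 + V(31, F)*660 = 3963977 + (8/5)*660 = 3963977 + 1056 = 3965033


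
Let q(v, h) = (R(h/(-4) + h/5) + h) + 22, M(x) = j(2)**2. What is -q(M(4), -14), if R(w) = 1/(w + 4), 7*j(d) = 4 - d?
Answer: -386/47 ≈ -8.2128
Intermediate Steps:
j(d) = 4/7 - d/7 (j(d) = (4 - d)/7 = 4/7 - d/7)
M(x) = 4/49 (M(x) = (4/7 - 1/7*2)**2 = (4/7 - 2/7)**2 = (2/7)**2 = 4/49)
R(w) = 1/(4 + w)
q(v, h) = 22 + h + 1/(4 - h/20) (q(v, h) = (1/(4 + (h/(-4) + h/5)) + h) + 22 = (1/(4 + (h*(-1/4) + h*(1/5))) + h) + 22 = (1/(4 + (-h/4 + h/5)) + h) + 22 = (1/(4 - h/20) + h) + 22 = (h + 1/(4 - h/20)) + 22 = 22 + h + 1/(4 - h/20))
-q(M(4), -14) = -(-20 + (-80 - 14)*(22 - 14))/(-80 - 14) = -(-20 - 94*8)/(-94) = -(-1)*(-20 - 752)/94 = -(-1)*(-772)/94 = -1*386/47 = -386/47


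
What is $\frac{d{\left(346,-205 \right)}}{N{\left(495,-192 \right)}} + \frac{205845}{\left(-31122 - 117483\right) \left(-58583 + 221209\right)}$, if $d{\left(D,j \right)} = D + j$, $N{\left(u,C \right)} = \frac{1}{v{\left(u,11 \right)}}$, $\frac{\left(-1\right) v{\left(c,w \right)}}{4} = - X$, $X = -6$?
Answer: $- \frac{5452083500011}{1611135782} \approx -3384.0$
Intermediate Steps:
$v{\left(c,w \right)} = -24$ ($v{\left(c,w \right)} = - 4 \left(\left(-1\right) \left(-6\right)\right) = \left(-4\right) 6 = -24$)
$N{\left(u,C \right)} = - \frac{1}{24}$ ($N{\left(u,C \right)} = \frac{1}{-24} = - \frac{1}{24}$)
$\frac{d{\left(346,-205 \right)}}{N{\left(495,-192 \right)}} + \frac{205845}{\left(-31122 - 117483\right) \left(-58583 + 221209\right)} = \frac{346 - 205}{- \frac{1}{24}} + \frac{205845}{\left(-31122 - 117483\right) \left(-58583 + 221209\right)} = 141 \left(-24\right) + \frac{205845}{\left(-148605\right) 162626} = -3384 + \frac{205845}{-24167036730} = -3384 + 205845 \left(- \frac{1}{24167036730}\right) = -3384 - \frac{13723}{1611135782} = - \frac{5452083500011}{1611135782}$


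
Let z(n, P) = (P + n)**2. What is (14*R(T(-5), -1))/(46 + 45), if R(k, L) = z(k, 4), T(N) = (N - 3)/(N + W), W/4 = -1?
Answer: 3872/1053 ≈ 3.6771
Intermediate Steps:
W = -4 (W = 4*(-1) = -4)
T(N) = (-3 + N)/(-4 + N) (T(N) = (N - 3)/(N - 4) = (-3 + N)/(-4 + N))
R(k, L) = (4 + k)**2
(14*R(T(-5), -1))/(46 + 45) = (14*(4 + (-3 - 5)/(-4 - 5))**2)/(46 + 45) = (14*(4 - 8/(-9))**2)/91 = (14*(4 - 1/9*(-8))**2)*(1/91) = (14*(4 + 8/9)**2)*(1/91) = (14*(44/9)**2)*(1/91) = (14*(1936/81))*(1/91) = (27104/81)*(1/91) = 3872/1053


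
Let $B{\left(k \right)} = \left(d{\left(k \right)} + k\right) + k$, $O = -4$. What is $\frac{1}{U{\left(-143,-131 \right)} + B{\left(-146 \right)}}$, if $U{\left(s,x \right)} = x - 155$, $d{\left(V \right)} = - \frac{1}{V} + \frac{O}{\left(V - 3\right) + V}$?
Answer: $- \frac{43070}{24893581} \approx -0.0017302$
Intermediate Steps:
$d{\left(V \right)} = - \frac{1}{V} - \frac{4}{-3 + 2 V}$ ($d{\left(V \right)} = - \frac{1}{V} - \frac{4}{\left(V - 3\right) + V} = - \frac{1}{V} - \frac{4}{\left(-3 + V\right) + V} = - \frac{1}{V} - \frac{4}{-3 + 2 V}$)
$B{\left(k \right)} = 2 k + \frac{3 \left(1 - 2 k\right)}{k \left(-3 + 2 k\right)}$ ($B{\left(k \right)} = \left(\frac{3 \left(1 - 2 k\right)}{k \left(-3 + 2 k\right)} + k\right) + k = \left(k + \frac{3 \left(1 - 2 k\right)}{k \left(-3 + 2 k\right)}\right) + k = 2 k + \frac{3 \left(1 - 2 k\right)}{k \left(-3 + 2 k\right)}$)
$U{\left(s,x \right)} = -155 + x$
$\frac{1}{U{\left(-143,-131 \right)} + B{\left(-146 \right)}} = \frac{1}{\left(-155 - 131\right) + \frac{3 - -876 + \left(-146\right)^{2} \left(-6 + 4 \left(-146\right)\right)}{\left(-146\right) \left(-3 + 2 \left(-146\right)\right)}} = \frac{1}{-286 - \frac{3 + 876 + 21316 \left(-6 - 584\right)}{146 \left(-3 - 292\right)}} = \frac{1}{-286 - \frac{3 + 876 + 21316 \left(-590\right)}{146 \left(-295\right)}} = \frac{1}{-286 - - \frac{3 + 876 - 12576440}{43070}} = \frac{1}{-286 - \left(- \frac{1}{43070}\right) \left(-12575561\right)} = \frac{1}{-286 - \frac{12575561}{43070}} = \frac{1}{- \frac{24893581}{43070}} = - \frac{43070}{24893581}$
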